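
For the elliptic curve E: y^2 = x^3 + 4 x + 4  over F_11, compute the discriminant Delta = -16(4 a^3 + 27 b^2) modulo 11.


4 a^3 + 27 b^2 = 4*4^3 + 27*4^2 = 256 + 432 = 688
Delta = -16 * (688) = -11008
Delta mod 11 = 3

Delta = 3 (mod 11)


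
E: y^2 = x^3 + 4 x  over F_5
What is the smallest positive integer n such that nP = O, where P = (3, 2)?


Compute successive multiples of P until we hit O:
  1P = (3, 2)
  2P = (0, 0)
  3P = (3, 3)
  4P = O

ord(P) = 4


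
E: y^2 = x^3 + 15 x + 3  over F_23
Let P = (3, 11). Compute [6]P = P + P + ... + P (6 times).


k = 6 = 110_2 (binary, LSB first: 011)
Double-and-add from P = (3, 11):
  bit 0 = 0: acc unchanged = O
  bit 1 = 1: acc = O + (10, 7) = (10, 7)
  bit 2 = 1: acc = (10, 7) + (9, 4) = (13, 7)

6P = (13, 7)


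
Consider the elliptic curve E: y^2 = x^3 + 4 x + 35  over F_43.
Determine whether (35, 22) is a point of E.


Check whether y^2 = x^3 + 4 x + 35 (mod 43) for (x, y) = (35, 22).
LHS: y^2 = 22^2 mod 43 = 11
RHS: x^3 + 4 x + 35 = 35^3 + 4*35 + 35 mod 43 = 7
LHS != RHS

No, not on the curve


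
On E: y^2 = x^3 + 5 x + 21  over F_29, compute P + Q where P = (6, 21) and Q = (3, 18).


P != Q, so use the chord formula.
s = (y2 - y1) / (x2 - x1) = (26) / (26) mod 29 = 1
x3 = s^2 - x1 - x2 mod 29 = 1^2 - 6 - 3 = 21
y3 = s (x1 - x3) - y1 mod 29 = 1 * (6 - 21) - 21 = 22

P + Q = (21, 22)


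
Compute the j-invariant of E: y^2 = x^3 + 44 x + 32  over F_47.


Delta = -16(4 a^3 + 27 b^2) mod 47 = 32
-1728 * (4 a)^3 = -1728 * (4*44)^3 mod 47 = 27
j = 27 * 32^(-1) mod 47 = 17

j = 17 (mod 47)


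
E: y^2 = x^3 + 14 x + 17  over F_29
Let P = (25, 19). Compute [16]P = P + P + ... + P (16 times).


k = 16 = 10000_2 (binary, LSB first: 00001)
Double-and-add from P = (25, 19):
  bit 0 = 0: acc unchanged = O
  bit 1 = 0: acc unchanged = O
  bit 2 = 0: acc unchanged = O
  bit 3 = 0: acc unchanged = O
  bit 4 = 1: acc = O + (23, 6) = (23, 6)

16P = (23, 6)


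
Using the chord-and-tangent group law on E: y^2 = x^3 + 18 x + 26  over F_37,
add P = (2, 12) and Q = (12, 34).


P != Q, so use the chord formula.
s = (y2 - y1) / (x2 - x1) = (22) / (10) mod 37 = 17
x3 = s^2 - x1 - x2 mod 37 = 17^2 - 2 - 12 = 16
y3 = s (x1 - x3) - y1 mod 37 = 17 * (2 - 16) - 12 = 9

P + Q = (16, 9)


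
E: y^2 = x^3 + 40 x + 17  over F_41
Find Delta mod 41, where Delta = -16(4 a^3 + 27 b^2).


4 a^3 + 27 b^2 = 4*40^3 + 27*17^2 = 256000 + 7803 = 263803
Delta = -16 * (263803) = -4220848
Delta mod 41 = 20

Delta = 20 (mod 41)


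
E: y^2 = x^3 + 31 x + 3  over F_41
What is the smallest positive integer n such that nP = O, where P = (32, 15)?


Compute successive multiples of P until we hit O:
  1P = (32, 15)
  2P = (36, 25)
  3P = (10, 40)
  4P = (8, 36)
  5P = (37, 15)
  6P = (13, 26)
  7P = (27, 8)
  8P = (2, 27)
  ... (continuing to 30P)
  30P = O

ord(P) = 30


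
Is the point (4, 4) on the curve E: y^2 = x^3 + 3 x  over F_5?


Check whether y^2 = x^3 + 3 x + 0 (mod 5) for (x, y) = (4, 4).
LHS: y^2 = 4^2 mod 5 = 1
RHS: x^3 + 3 x + 0 = 4^3 + 3*4 + 0 mod 5 = 1
LHS = RHS

Yes, on the curve


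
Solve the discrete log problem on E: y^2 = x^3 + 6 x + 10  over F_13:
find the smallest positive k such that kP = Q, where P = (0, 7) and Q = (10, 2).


Enumerate multiples of P until we hit Q = (10, 2):
  1P = (0, 7)
  2P = (10, 11)
  3P = (12, 9)
  4P = (5, 3)
  5P = (5, 10)
  6P = (12, 4)
  7P = (10, 2)
Match found at i = 7.

k = 7


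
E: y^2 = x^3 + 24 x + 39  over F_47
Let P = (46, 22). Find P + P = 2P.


Doubling: s = (3 x1^2 + a) / (2 y1)
s = (3*46^2 + 24) / (2*22) mod 47 = 38
x3 = s^2 - 2 x1 mod 47 = 38^2 - 2*46 = 36
y3 = s (x1 - x3) - y1 mod 47 = 38 * (46 - 36) - 22 = 29

2P = (36, 29)


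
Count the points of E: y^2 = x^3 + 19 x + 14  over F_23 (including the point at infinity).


For each x in F_23, count y with y^2 = x^3 + 19 x + 14 mod 23:
  x = 3: RHS = 6, y in [11, 12]  -> 2 point(s)
  x = 4: RHS = 16, y in [4, 19]  -> 2 point(s)
  x = 5: RHS = 4, y in [2, 21]  -> 2 point(s)
  x = 10: RHS = 8, y in [10, 13]  -> 2 point(s)
  x = 11: RHS = 13, y in [6, 17]  -> 2 point(s)
  x = 17: RHS = 6, y in [11, 12]  -> 2 point(s)
  x = 18: RHS = 1, y in [1, 22]  -> 2 point(s)
  x = 19: RHS = 12, y in [9, 14]  -> 2 point(s)
Affine points: 16. Add the point at infinity: total = 17.

#E(F_23) = 17


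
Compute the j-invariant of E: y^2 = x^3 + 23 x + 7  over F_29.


Delta = -16(4 a^3 + 27 b^2) mod 29 = 22
-1728 * (4 a)^3 = -1728 * (4*23)^3 mod 29 = 21
j = 21 * 22^(-1) mod 29 = 26

j = 26 (mod 29)


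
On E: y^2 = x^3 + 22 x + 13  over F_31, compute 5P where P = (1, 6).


k = 5 = 101_2 (binary, LSB first: 101)
Double-and-add from P = (1, 6):
  bit 0 = 1: acc = O + (1, 6) = (1, 6)
  bit 1 = 0: acc unchanged = (1, 6)
  bit 2 = 1: acc = (1, 6) + (21, 23) = (16, 20)

5P = (16, 20)


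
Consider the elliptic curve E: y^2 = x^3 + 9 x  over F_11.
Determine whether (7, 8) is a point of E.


Check whether y^2 = x^3 + 9 x + 0 (mod 11) for (x, y) = (7, 8).
LHS: y^2 = 8^2 mod 11 = 9
RHS: x^3 + 9 x + 0 = 7^3 + 9*7 + 0 mod 11 = 10
LHS != RHS

No, not on the curve


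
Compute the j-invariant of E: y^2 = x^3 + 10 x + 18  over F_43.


Delta = -16(4 a^3 + 27 b^2) mod 43 = 24
-1728 * (4 a)^3 = -1728 * (4*10)^3 mod 43 = 1
j = 1 * 24^(-1) mod 43 = 9

j = 9 (mod 43)


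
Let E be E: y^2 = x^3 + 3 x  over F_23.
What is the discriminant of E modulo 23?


4 a^3 + 27 b^2 = 4*3^3 + 27*0^2 = 108 + 0 = 108
Delta = -16 * (108) = -1728
Delta mod 23 = 20

Delta = 20 (mod 23)


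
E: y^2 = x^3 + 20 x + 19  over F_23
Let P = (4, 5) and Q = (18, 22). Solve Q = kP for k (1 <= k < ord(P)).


Enumerate multiples of P until we hit Q = (18, 22):
  1P = (4, 5)
  2P = (18, 1)
  3P = (10, 0)
  4P = (18, 22)
Match found at i = 4.

k = 4


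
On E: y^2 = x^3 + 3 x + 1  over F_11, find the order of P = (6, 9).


Compute successive multiples of P until we hit O:
  1P = (6, 9)
  2P = (8, 8)
  3P = (0, 10)
  4P = (9, 8)
  5P = (1, 4)
  6P = (5, 3)
  7P = (3, 9)
  8P = (2, 2)
  ... (continuing to 18P)
  18P = O

ord(P) = 18


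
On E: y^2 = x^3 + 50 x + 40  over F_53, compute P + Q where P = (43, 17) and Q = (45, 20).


P != Q, so use the chord formula.
s = (y2 - y1) / (x2 - x1) = (3) / (2) mod 53 = 28
x3 = s^2 - x1 - x2 mod 53 = 28^2 - 43 - 45 = 7
y3 = s (x1 - x3) - y1 mod 53 = 28 * (43 - 7) - 17 = 37

P + Q = (7, 37)


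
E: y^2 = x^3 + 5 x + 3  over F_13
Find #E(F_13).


For each x in F_13, count y with y^2 = x^3 + 5 x + 3 mod 13:
  x = 0: RHS = 3, y in [4, 9]  -> 2 point(s)
  x = 1: RHS = 9, y in [3, 10]  -> 2 point(s)
  x = 4: RHS = 9, y in [3, 10]  -> 2 point(s)
  x = 5: RHS = 10, y in [6, 7]  -> 2 point(s)
  x = 7: RHS = 4, y in [2, 11]  -> 2 point(s)
  x = 8: RHS = 9, y in [3, 10]  -> 2 point(s)
  x = 9: RHS = 10, y in [6, 7]  -> 2 point(s)
  x = 10: RHS = 0, y in [0]  -> 1 point(s)
  x = 12: RHS = 10, y in [6, 7]  -> 2 point(s)
Affine points: 17. Add the point at infinity: total = 18.

#E(F_13) = 18


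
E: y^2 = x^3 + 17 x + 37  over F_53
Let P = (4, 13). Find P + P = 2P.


Doubling: s = (3 x1^2 + a) / (2 y1)
s = (3*4^2 + 17) / (2*13) mod 53 = 29
x3 = s^2 - 2 x1 mod 53 = 29^2 - 2*4 = 38
y3 = s (x1 - x3) - y1 mod 53 = 29 * (4 - 38) - 13 = 8

2P = (38, 8)


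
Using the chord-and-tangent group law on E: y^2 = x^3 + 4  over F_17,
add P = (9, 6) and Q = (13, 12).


P != Q, so use the chord formula.
s = (y2 - y1) / (x2 - x1) = (6) / (4) mod 17 = 10
x3 = s^2 - x1 - x2 mod 17 = 10^2 - 9 - 13 = 10
y3 = s (x1 - x3) - y1 mod 17 = 10 * (9 - 10) - 6 = 1

P + Q = (10, 1)


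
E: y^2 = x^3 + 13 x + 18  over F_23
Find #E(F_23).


For each x in F_23, count y with y^2 = x^3 + 13 x + 18 mod 23:
  x = 0: RHS = 18, y in [8, 15]  -> 2 point(s)
  x = 1: RHS = 9, y in [3, 20]  -> 2 point(s)
  x = 2: RHS = 6, y in [11, 12]  -> 2 point(s)
  x = 5: RHS = 1, y in [1, 22]  -> 2 point(s)
  x = 6: RHS = 13, y in [6, 17]  -> 2 point(s)
  x = 8: RHS = 13, y in [6, 17]  -> 2 point(s)
  x = 9: RHS = 13, y in [6, 17]  -> 2 point(s)
  x = 12: RHS = 16, y in [4, 19]  -> 2 point(s)
  x = 14: RHS = 0, y in [0]  -> 1 point(s)
  x = 15: RHS = 0, y in [0]  -> 1 point(s)
  x = 17: RHS = 0, y in [0]  -> 1 point(s)
  x = 18: RHS = 12, y in [9, 14]  -> 2 point(s)
  x = 22: RHS = 4, y in [2, 21]  -> 2 point(s)
Affine points: 23. Add the point at infinity: total = 24.

#E(F_23) = 24


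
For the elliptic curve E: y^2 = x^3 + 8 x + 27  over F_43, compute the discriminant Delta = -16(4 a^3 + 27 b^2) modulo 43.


4 a^3 + 27 b^2 = 4*8^3 + 27*27^2 = 2048 + 19683 = 21731
Delta = -16 * (21731) = -347696
Delta mod 43 = 2

Delta = 2 (mod 43)


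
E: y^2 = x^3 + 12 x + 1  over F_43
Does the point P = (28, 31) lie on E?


Check whether y^2 = x^3 + 12 x + 1 (mod 43) for (x, y) = (28, 31).
LHS: y^2 = 31^2 mod 43 = 15
RHS: x^3 + 12 x + 1 = 28^3 + 12*28 + 1 mod 43 = 15
LHS = RHS

Yes, on the curve


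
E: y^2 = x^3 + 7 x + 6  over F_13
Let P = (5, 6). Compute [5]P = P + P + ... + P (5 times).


k = 5 = 101_2 (binary, LSB first: 101)
Double-and-add from P = (5, 6):
  bit 0 = 1: acc = O + (5, 6) = (5, 6)
  bit 1 = 0: acc unchanged = (5, 6)
  bit 2 = 1: acc = (5, 6) + (11, 6) = (10, 7)

5P = (10, 7)


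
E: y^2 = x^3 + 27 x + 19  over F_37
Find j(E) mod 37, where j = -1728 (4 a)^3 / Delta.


Delta = -16(4 a^3 + 27 b^2) mod 37 = 30
-1728 * (4 a)^3 = -1728 * (4*27)^3 mod 37 = 36
j = 36 * 30^(-1) mod 37 = 16

j = 16 (mod 37)


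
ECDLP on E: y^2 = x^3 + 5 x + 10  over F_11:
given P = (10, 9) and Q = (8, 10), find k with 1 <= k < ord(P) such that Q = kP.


Enumerate multiples of P until we hit Q = (8, 10):
  1P = (10, 9)
  2P = (6, 5)
  3P = (7, 5)
  4P = (8, 1)
  5P = (9, 6)
  6P = (1, 7)
  7P = (1, 4)
  8P = (9, 5)
  9P = (8, 10)
Match found at i = 9.

k = 9


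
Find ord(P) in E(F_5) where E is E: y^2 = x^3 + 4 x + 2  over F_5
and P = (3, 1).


Compute successive multiples of P until we hit O:
  1P = (3, 1)
  2P = (3, 4)
  3P = O

ord(P) = 3


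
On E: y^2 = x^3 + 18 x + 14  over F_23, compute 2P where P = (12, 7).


Doubling: s = (3 x1^2 + a) / (2 y1)
s = (3*12^2 + 18) / (2*7) mod 23 = 19
x3 = s^2 - 2 x1 mod 23 = 19^2 - 2*12 = 15
y3 = s (x1 - x3) - y1 mod 23 = 19 * (12 - 15) - 7 = 5

2P = (15, 5)


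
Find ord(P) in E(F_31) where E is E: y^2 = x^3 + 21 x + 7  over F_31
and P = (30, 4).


Compute successive multiples of P until we hit O:
  1P = (30, 4)
  2P = (11, 22)
  3P = (0, 10)
  4P = (6, 16)
  5P = (3, 29)
  6P = (8, 25)
  7P = (26, 26)
  8P = (13, 11)
  ... (continuing to 40P)
  40P = O

ord(P) = 40


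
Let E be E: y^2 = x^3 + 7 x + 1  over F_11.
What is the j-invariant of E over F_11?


Delta = -16(4 a^3 + 27 b^2) mod 11 = 1
-1728 * (4 a)^3 = -1728 * (4*7)^3 mod 11 = 4
j = 4 * 1^(-1) mod 11 = 4

j = 4 (mod 11)


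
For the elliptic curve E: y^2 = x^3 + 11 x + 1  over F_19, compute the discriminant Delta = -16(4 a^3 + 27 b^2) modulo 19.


4 a^3 + 27 b^2 = 4*11^3 + 27*1^2 = 5324 + 27 = 5351
Delta = -16 * (5351) = -85616
Delta mod 19 = 17

Delta = 17 (mod 19)


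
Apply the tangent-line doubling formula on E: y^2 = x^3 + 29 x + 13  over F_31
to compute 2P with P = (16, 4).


Doubling: s = (3 x1^2 + a) / (2 y1)
s = (3*16^2 + 29) / (2*4) mod 31 = 26
x3 = s^2 - 2 x1 mod 31 = 26^2 - 2*16 = 24
y3 = s (x1 - x3) - y1 mod 31 = 26 * (16 - 24) - 4 = 5

2P = (24, 5)


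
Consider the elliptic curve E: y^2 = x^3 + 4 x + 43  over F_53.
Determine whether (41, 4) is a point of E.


Check whether y^2 = x^3 + 4 x + 43 (mod 53) for (x, y) = (41, 4).
LHS: y^2 = 4^2 mod 53 = 16
RHS: x^3 + 4 x + 43 = 41^3 + 4*41 + 43 mod 53 = 16
LHS = RHS

Yes, on the curve


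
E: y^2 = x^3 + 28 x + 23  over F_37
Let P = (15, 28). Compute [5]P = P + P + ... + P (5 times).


k = 5 = 101_2 (binary, LSB first: 101)
Double-and-add from P = (15, 28):
  bit 0 = 1: acc = O + (15, 28) = (15, 28)
  bit 1 = 0: acc unchanged = (15, 28)
  bit 2 = 1: acc = (15, 28) + (16, 33) = (31, 3)

5P = (31, 3)


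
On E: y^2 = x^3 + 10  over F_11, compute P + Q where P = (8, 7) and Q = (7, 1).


P != Q, so use the chord formula.
s = (y2 - y1) / (x2 - x1) = (5) / (10) mod 11 = 6
x3 = s^2 - x1 - x2 mod 11 = 6^2 - 8 - 7 = 10
y3 = s (x1 - x3) - y1 mod 11 = 6 * (8 - 10) - 7 = 3

P + Q = (10, 3)


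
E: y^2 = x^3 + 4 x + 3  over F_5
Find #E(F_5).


For each x in F_5, count y with y^2 = x^3 + 4 x + 3 mod 5:
  x = 2: RHS = 4, y in [2, 3]  -> 2 point(s)
Affine points: 2. Add the point at infinity: total = 3.

#E(F_5) = 3


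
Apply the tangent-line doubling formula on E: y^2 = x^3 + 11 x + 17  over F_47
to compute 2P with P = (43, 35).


Doubling: s = (3 x1^2 + a) / (2 y1)
s = (3*43^2 + 11) / (2*35) mod 47 = 23
x3 = s^2 - 2 x1 mod 47 = 23^2 - 2*43 = 20
y3 = s (x1 - x3) - y1 mod 47 = 23 * (43 - 20) - 35 = 24

2P = (20, 24)


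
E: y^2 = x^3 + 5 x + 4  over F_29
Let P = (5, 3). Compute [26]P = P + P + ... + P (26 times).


k = 26 = 11010_2 (binary, LSB first: 01011)
Double-and-add from P = (5, 3):
  bit 0 = 0: acc unchanged = O
  bit 1 = 1: acc = O + (26, 7) = (26, 7)
  bit 2 = 0: acc unchanged = (26, 7)
  bit 3 = 1: acc = (26, 7) + (2, 14) = (25, 6)
  bit 4 = 1: acc = (25, 6) + (24, 12) = (16, 27)

26P = (16, 27)


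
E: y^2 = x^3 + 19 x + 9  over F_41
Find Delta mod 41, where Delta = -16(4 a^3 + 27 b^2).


4 a^3 + 27 b^2 = 4*19^3 + 27*9^2 = 27436 + 2187 = 29623
Delta = -16 * (29623) = -473968
Delta mod 41 = 33

Delta = 33 (mod 41)


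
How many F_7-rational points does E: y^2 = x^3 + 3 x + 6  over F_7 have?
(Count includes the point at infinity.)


For each x in F_7, count y with y^2 = x^3 + 3 x + 6 mod 7:
  x = 3: RHS = 0, y in [0]  -> 1 point(s)
  x = 6: RHS = 2, y in [3, 4]  -> 2 point(s)
Affine points: 3. Add the point at infinity: total = 4.

#E(F_7) = 4


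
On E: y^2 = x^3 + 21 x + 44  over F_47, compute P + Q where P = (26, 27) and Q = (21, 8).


P != Q, so use the chord formula.
s = (y2 - y1) / (x2 - x1) = (28) / (42) mod 47 = 32
x3 = s^2 - x1 - x2 mod 47 = 32^2 - 26 - 21 = 37
y3 = s (x1 - x3) - y1 mod 47 = 32 * (26 - 37) - 27 = 44

P + Q = (37, 44)


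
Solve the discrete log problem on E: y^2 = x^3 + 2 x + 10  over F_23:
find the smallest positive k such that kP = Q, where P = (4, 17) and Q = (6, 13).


Enumerate multiples of P until we hit Q = (6, 13):
  1P = (4, 17)
  2P = (10, 8)
  3P = (17, 14)
  4P = (6, 10)
  5P = (8, 20)
  6P = (13, 5)
  7P = (18, 17)
  8P = (1, 6)
  9P = (11, 11)
  10P = (20, 0)
  11P = (11, 12)
  12P = (1, 17)
  13P = (18, 6)
  14P = (13, 18)
  15P = (8, 3)
  16P = (6, 13)
Match found at i = 16.

k = 16


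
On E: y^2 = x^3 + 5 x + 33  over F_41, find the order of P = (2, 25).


Compute successive multiples of P until we hit O:
  1P = (2, 25)
  2P = (35, 22)
  3P = (24, 18)
  4P = (14, 31)
  5P = (15, 30)
  6P = (29, 34)
  7P = (1, 30)
  8P = (22, 34)
  ... (continuing to 40P)
  40P = O

ord(P) = 40


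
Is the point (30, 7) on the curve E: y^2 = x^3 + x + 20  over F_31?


Check whether y^2 = x^3 + 1 x + 20 (mod 31) for (x, y) = (30, 7).
LHS: y^2 = 7^2 mod 31 = 18
RHS: x^3 + 1 x + 20 = 30^3 + 1*30 + 20 mod 31 = 18
LHS = RHS

Yes, on the curve


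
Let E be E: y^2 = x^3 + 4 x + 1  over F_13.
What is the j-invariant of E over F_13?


Delta = -16(4 a^3 + 27 b^2) mod 13 = 9
-1728 * (4 a)^3 = -1728 * (4*4)^3 mod 13 = 1
j = 1 * 9^(-1) mod 13 = 3

j = 3 (mod 13)


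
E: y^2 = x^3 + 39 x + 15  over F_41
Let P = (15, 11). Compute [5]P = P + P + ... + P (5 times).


k = 5 = 101_2 (binary, LSB first: 101)
Double-and-add from P = (15, 11):
  bit 0 = 1: acc = O + (15, 11) = (15, 11)
  bit 1 = 0: acc unchanged = (15, 11)
  bit 2 = 1: acc = (15, 11) + (32, 1) = (3, 35)

5P = (3, 35)


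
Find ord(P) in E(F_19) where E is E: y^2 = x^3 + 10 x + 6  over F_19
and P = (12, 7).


Compute successive multiples of P until we hit O:
  1P = (12, 7)
  2P = (15, 15)
  3P = (16, 14)
  4P = (0, 14)
  5P = (8, 16)
  6P = (10, 17)
  7P = (3, 5)
  8P = (1, 6)
  ... (continuing to 23P)
  23P = O

ord(P) = 23


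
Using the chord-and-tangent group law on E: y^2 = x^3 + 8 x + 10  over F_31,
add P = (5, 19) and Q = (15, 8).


P != Q, so use the chord formula.
s = (y2 - y1) / (x2 - x1) = (20) / (10) mod 31 = 2
x3 = s^2 - x1 - x2 mod 31 = 2^2 - 5 - 15 = 15
y3 = s (x1 - x3) - y1 mod 31 = 2 * (5 - 15) - 19 = 23

P + Q = (15, 23)


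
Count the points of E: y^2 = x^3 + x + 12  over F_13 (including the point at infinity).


For each x in F_13, count y with y^2 = x^3 + 1 x + 12 mod 13:
  x = 0: RHS = 12, y in [5, 8]  -> 2 point(s)
  x = 1: RHS = 1, y in [1, 12]  -> 2 point(s)
  x = 2: RHS = 9, y in [3, 10]  -> 2 point(s)
  x = 3: RHS = 3, y in [4, 9]  -> 2 point(s)
  x = 5: RHS = 12, y in [5, 8]  -> 2 point(s)
  x = 6: RHS = 0, y in [0]  -> 1 point(s)
  x = 8: RHS = 12, y in [5, 8]  -> 2 point(s)
  x = 9: RHS = 9, y in [3, 10]  -> 2 point(s)
  x = 12: RHS = 10, y in [6, 7]  -> 2 point(s)
Affine points: 17. Add the point at infinity: total = 18.

#E(F_13) = 18


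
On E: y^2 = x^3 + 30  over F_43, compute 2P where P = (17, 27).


Doubling: s = (3 x1^2 + a) / (2 y1)
s = (3*17^2 + 0) / (2*27) mod 43 = 28
x3 = s^2 - 2 x1 mod 43 = 28^2 - 2*17 = 19
y3 = s (x1 - x3) - y1 mod 43 = 28 * (17 - 19) - 27 = 3

2P = (19, 3)


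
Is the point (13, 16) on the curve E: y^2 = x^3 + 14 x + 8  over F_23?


Check whether y^2 = x^3 + 14 x + 8 (mod 23) for (x, y) = (13, 16).
LHS: y^2 = 16^2 mod 23 = 3
RHS: x^3 + 14 x + 8 = 13^3 + 14*13 + 8 mod 23 = 18
LHS != RHS

No, not on the curve


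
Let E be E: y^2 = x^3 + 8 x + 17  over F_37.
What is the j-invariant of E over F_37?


Delta = -16(4 a^3 + 27 b^2) mod 37 = 4
-1728 * (4 a)^3 = -1728 * (4*8)^3 mod 37 = 31
j = 31 * 4^(-1) mod 37 = 17

j = 17 (mod 37)


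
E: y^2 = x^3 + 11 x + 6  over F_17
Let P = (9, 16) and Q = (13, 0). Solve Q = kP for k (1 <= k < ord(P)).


Enumerate multiples of P until we hit Q = (13, 0):
  1P = (9, 16)
  2P = (12, 8)
  3P = (5, 13)
  4P = (11, 8)
  5P = (13, 0)
Match found at i = 5.

k = 5


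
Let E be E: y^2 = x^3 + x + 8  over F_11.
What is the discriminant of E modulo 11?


4 a^3 + 27 b^2 = 4*1^3 + 27*8^2 = 4 + 1728 = 1732
Delta = -16 * (1732) = -27712
Delta mod 11 = 8

Delta = 8 (mod 11)


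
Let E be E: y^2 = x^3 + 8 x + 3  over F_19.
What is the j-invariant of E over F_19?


Delta = -16(4 a^3 + 27 b^2) mod 19 = 14
-1728 * (4 a)^3 = -1728 * (4*8)^3 mod 19 = 12
j = 12 * 14^(-1) mod 19 = 9

j = 9 (mod 19)


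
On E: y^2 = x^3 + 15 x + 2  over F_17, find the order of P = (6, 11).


Compute successive multiples of P until we hit O:
  1P = (6, 11)
  2P = (7, 12)
  3P = (5, 7)
  4P = (5, 10)
  5P = (7, 5)
  6P = (6, 6)
  7P = O

ord(P) = 7


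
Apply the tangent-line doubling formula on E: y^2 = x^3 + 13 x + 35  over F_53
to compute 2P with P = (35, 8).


Doubling: s = (3 x1^2 + a) / (2 y1)
s = (3*35^2 + 13) / (2*8) mod 53 = 45
x3 = s^2 - 2 x1 mod 53 = 45^2 - 2*35 = 47
y3 = s (x1 - x3) - y1 mod 53 = 45 * (35 - 47) - 8 = 35

2P = (47, 35)


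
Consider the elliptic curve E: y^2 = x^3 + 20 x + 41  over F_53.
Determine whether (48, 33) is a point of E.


Check whether y^2 = x^3 + 20 x + 41 (mod 53) for (x, y) = (48, 33).
LHS: y^2 = 33^2 mod 53 = 29
RHS: x^3 + 20 x + 41 = 48^3 + 20*48 + 41 mod 53 = 28
LHS != RHS

No, not on the curve


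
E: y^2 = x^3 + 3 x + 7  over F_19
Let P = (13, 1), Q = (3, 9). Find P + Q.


P != Q, so use the chord formula.
s = (y2 - y1) / (x2 - x1) = (8) / (9) mod 19 = 3
x3 = s^2 - x1 - x2 mod 19 = 3^2 - 13 - 3 = 12
y3 = s (x1 - x3) - y1 mod 19 = 3 * (13 - 12) - 1 = 2

P + Q = (12, 2)


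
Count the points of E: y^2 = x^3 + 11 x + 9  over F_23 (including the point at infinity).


For each x in F_23, count y with y^2 = x^3 + 11 x + 9 mod 23:
  x = 0: RHS = 9, y in [3, 20]  -> 2 point(s)
  x = 2: RHS = 16, y in [4, 19]  -> 2 point(s)
  x = 3: RHS = 0, y in [0]  -> 1 point(s)
  x = 4: RHS = 2, y in [5, 18]  -> 2 point(s)
  x = 9: RHS = 9, y in [3, 20]  -> 2 point(s)
  x = 11: RHS = 12, y in [9, 14]  -> 2 point(s)
  x = 12: RHS = 6, y in [11, 12]  -> 2 point(s)
  x = 13: RHS = 3, y in [7, 16]  -> 2 point(s)
  x = 14: RHS = 9, y in [3, 20]  -> 2 point(s)
  x = 16: RHS = 3, y in [7, 16]  -> 2 point(s)
  x = 17: RHS = 3, y in [7, 16]  -> 2 point(s)
  x = 18: RHS = 13, y in [6, 17]  -> 2 point(s)
  x = 19: RHS = 16, y in [4, 19]  -> 2 point(s)
  x = 20: RHS = 18, y in [8, 15]  -> 2 point(s)
  x = 21: RHS = 2, y in [5, 18]  -> 2 point(s)
Affine points: 29. Add the point at infinity: total = 30.

#E(F_23) = 30


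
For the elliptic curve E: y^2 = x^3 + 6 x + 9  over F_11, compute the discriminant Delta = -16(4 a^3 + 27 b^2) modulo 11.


4 a^3 + 27 b^2 = 4*6^3 + 27*9^2 = 864 + 2187 = 3051
Delta = -16 * (3051) = -48816
Delta mod 11 = 2

Delta = 2 (mod 11)


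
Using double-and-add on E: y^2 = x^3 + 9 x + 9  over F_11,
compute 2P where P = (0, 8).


k = 2 = 10_2 (binary, LSB first: 01)
Double-and-add from P = (0, 8):
  bit 0 = 0: acc unchanged = O
  bit 1 = 1: acc = O + (5, 5) = (5, 5)

2P = (5, 5)


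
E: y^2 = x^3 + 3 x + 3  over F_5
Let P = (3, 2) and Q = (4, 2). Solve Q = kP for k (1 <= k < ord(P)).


Enumerate multiples of P until we hit Q = (4, 2):
  1P = (3, 2)
  2P = (4, 3)
  3P = (4, 2)
Match found at i = 3.

k = 3


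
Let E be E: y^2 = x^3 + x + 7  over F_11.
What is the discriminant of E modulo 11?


4 a^3 + 27 b^2 = 4*1^3 + 27*7^2 = 4 + 1323 = 1327
Delta = -16 * (1327) = -21232
Delta mod 11 = 9

Delta = 9 (mod 11)


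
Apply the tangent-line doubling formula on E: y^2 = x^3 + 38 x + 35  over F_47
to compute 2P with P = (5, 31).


Doubling: s = (3 x1^2 + a) / (2 y1)
s = (3*5^2 + 38) / (2*31) mod 47 = 42
x3 = s^2 - 2 x1 mod 47 = 42^2 - 2*5 = 15
y3 = s (x1 - x3) - y1 mod 47 = 42 * (5 - 15) - 31 = 19

2P = (15, 19)


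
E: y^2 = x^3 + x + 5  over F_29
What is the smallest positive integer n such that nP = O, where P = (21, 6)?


Compute successive multiples of P until we hit O:
  1P = (21, 6)
  2P = (3, 8)
  3P = (0, 11)
  4P = (17, 11)
  5P = (27, 16)
  6P = (16, 12)
  7P = (12, 18)
  8P = (1, 6)
  ... (continuing to 30P)
  30P = O

ord(P) = 30


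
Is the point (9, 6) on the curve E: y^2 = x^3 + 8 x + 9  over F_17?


Check whether y^2 = x^3 + 8 x + 9 (mod 17) for (x, y) = (9, 6).
LHS: y^2 = 6^2 mod 17 = 2
RHS: x^3 + 8 x + 9 = 9^3 + 8*9 + 9 mod 17 = 11
LHS != RHS

No, not on the curve


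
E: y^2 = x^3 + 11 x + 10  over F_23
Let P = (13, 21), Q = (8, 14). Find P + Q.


P != Q, so use the chord formula.
s = (y2 - y1) / (x2 - x1) = (16) / (18) mod 23 = 6
x3 = s^2 - x1 - x2 mod 23 = 6^2 - 13 - 8 = 15
y3 = s (x1 - x3) - y1 mod 23 = 6 * (13 - 15) - 21 = 13

P + Q = (15, 13)


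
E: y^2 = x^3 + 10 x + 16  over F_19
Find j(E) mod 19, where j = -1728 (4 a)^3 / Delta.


Delta = -16(4 a^3 + 27 b^2) mod 19 = 18
-1728 * (4 a)^3 = -1728 * (4*10)^3 mod 19 = 8
j = 8 * 18^(-1) mod 19 = 11

j = 11 (mod 19)


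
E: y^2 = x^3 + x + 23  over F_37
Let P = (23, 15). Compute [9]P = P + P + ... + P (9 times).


k = 9 = 1001_2 (binary, LSB first: 1001)
Double-and-add from P = (23, 15):
  bit 0 = 1: acc = O + (23, 15) = (23, 15)
  bit 1 = 0: acc unchanged = (23, 15)
  bit 2 = 0: acc unchanged = (23, 15)
  bit 3 = 1: acc = (23, 15) + (18, 8) = (32, 2)

9P = (32, 2)


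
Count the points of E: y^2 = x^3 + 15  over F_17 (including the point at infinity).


For each x in F_17, count y with y^2 = x^3 + 0 x + 15 mod 17:
  x = 0: RHS = 15, y in [7, 10]  -> 2 point(s)
  x = 1: RHS = 16, y in [4, 13]  -> 2 point(s)
  x = 3: RHS = 8, y in [5, 12]  -> 2 point(s)
  x = 5: RHS = 4, y in [2, 15]  -> 2 point(s)
  x = 7: RHS = 1, y in [1, 16]  -> 2 point(s)
  x = 8: RHS = 0, y in [0]  -> 1 point(s)
  x = 9: RHS = 13, y in [8, 9]  -> 2 point(s)
  x = 12: RHS = 9, y in [3, 14]  -> 2 point(s)
  x = 13: RHS = 2, y in [6, 11]  -> 2 point(s)
Affine points: 17. Add the point at infinity: total = 18.

#E(F_17) = 18


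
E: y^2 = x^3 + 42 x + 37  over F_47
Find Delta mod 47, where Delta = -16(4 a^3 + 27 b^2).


4 a^3 + 27 b^2 = 4*42^3 + 27*37^2 = 296352 + 36963 = 333315
Delta = -16 * (333315) = -5333040
Delta mod 47 = 3

Delta = 3 (mod 47)


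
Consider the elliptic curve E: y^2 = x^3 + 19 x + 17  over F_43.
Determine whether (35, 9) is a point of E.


Check whether y^2 = x^3 + 19 x + 17 (mod 43) for (x, y) = (35, 9).
LHS: y^2 = 9^2 mod 43 = 38
RHS: x^3 + 19 x + 17 = 35^3 + 19*35 + 17 mod 43 = 41
LHS != RHS

No, not on the curve


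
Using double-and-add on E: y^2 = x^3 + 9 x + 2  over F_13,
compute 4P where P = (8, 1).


k = 4 = 100_2 (binary, LSB first: 001)
Double-and-add from P = (8, 1):
  bit 0 = 0: acc unchanged = O
  bit 1 = 0: acc unchanged = O
  bit 2 = 1: acc = O + (1, 8) = (1, 8)

4P = (1, 8)


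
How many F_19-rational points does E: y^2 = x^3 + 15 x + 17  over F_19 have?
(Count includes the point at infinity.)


For each x in F_19, count y with y^2 = x^3 + 15 x + 17 mod 19:
  x = 0: RHS = 17, y in [6, 13]  -> 2 point(s)
  x = 2: RHS = 17, y in [6, 13]  -> 2 point(s)
  x = 6: RHS = 0, y in [0]  -> 1 point(s)
  x = 7: RHS = 9, y in [3, 16]  -> 2 point(s)
  x = 9: RHS = 7, y in [8, 11]  -> 2 point(s)
  x = 12: RHS = 6, y in [5, 14]  -> 2 point(s)
  x = 14: RHS = 7, y in [8, 11]  -> 2 point(s)
  x = 15: RHS = 7, y in [8, 11]  -> 2 point(s)
  x = 17: RHS = 17, y in [6, 13]  -> 2 point(s)
  x = 18: RHS = 1, y in [1, 18]  -> 2 point(s)
Affine points: 19. Add the point at infinity: total = 20.

#E(F_19) = 20


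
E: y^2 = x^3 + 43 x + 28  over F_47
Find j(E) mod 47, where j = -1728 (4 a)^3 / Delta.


Delta = -16(4 a^3 + 27 b^2) mod 47 = 1
-1728 * (4 a)^3 = -1728 * (4*43)^3 mod 47 = 17
j = 17 * 1^(-1) mod 47 = 17

j = 17 (mod 47)


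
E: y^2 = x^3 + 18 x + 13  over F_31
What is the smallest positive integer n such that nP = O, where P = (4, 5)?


Compute successive multiples of P until we hit O:
  1P = (4, 5)
  2P = (12, 29)
  3P = (24, 28)
  4P = (23, 15)
  5P = (9, 25)
  6P = (3, 30)
  7P = (29, 0)
  8P = (3, 1)
  ... (continuing to 14P)
  14P = O

ord(P) = 14


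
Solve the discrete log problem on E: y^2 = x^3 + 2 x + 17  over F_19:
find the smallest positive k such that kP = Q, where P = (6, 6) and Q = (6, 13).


Enumerate multiples of P until we hit Q = (6, 13):
  1P = (6, 6)
  2P = (5, 0)
  3P = (6, 13)
Match found at i = 3.

k = 3


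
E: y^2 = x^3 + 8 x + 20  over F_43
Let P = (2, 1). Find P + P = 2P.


Doubling: s = (3 x1^2 + a) / (2 y1)
s = (3*2^2 + 8) / (2*1) mod 43 = 10
x3 = s^2 - 2 x1 mod 43 = 10^2 - 2*2 = 10
y3 = s (x1 - x3) - y1 mod 43 = 10 * (2 - 10) - 1 = 5

2P = (10, 5)


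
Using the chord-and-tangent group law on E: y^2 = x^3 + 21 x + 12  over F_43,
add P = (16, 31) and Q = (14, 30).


P != Q, so use the chord formula.
s = (y2 - y1) / (x2 - x1) = (42) / (41) mod 43 = 22
x3 = s^2 - x1 - x2 mod 43 = 22^2 - 16 - 14 = 24
y3 = s (x1 - x3) - y1 mod 43 = 22 * (16 - 24) - 31 = 8

P + Q = (24, 8)


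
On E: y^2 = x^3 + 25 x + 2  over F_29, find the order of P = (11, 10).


Compute successive multiples of P until we hit O:
  1P = (11, 10)
  2P = (11, 19)
  3P = O

ord(P) = 3


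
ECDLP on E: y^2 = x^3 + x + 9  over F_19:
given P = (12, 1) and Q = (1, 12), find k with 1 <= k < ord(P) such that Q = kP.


Enumerate multiples of P until we hit Q = (1, 12):
  1P = (12, 1)
  2P = (18, 11)
  3P = (15, 13)
  4P = (8, 15)
  5P = (16, 13)
  6P = (0, 16)
  7P = (5, 14)
  8P = (7, 6)
  9P = (1, 7)
  10P = (3, 1)
  11P = (4, 18)
  12P = (9, 14)
  13P = (2, 0)
  14P = (9, 5)
  15P = (4, 1)
  16P = (3, 18)
  17P = (1, 12)
Match found at i = 17.

k = 17


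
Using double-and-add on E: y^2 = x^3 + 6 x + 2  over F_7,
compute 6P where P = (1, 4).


k = 6 = 110_2 (binary, LSB first: 011)
Double-and-add from P = (1, 4):
  bit 0 = 0: acc unchanged = O
  bit 1 = 1: acc = O + (2, 1) = (2, 1)
  bit 2 = 1: acc = (2, 1) + (0, 3) = (6, 3)

6P = (6, 3)


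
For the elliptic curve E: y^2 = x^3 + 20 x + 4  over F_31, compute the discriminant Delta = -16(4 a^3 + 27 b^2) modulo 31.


4 a^3 + 27 b^2 = 4*20^3 + 27*4^2 = 32000 + 432 = 32432
Delta = -16 * (32432) = -518912
Delta mod 31 = 28

Delta = 28 (mod 31)


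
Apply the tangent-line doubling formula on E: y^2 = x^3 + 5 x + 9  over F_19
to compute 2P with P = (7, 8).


Doubling: s = (3 x1^2 + a) / (2 y1)
s = (3*7^2 + 5) / (2*8) mod 19 = 0
x3 = s^2 - 2 x1 mod 19 = 0^2 - 2*7 = 5
y3 = s (x1 - x3) - y1 mod 19 = 0 * (7 - 5) - 8 = 11

2P = (5, 11)


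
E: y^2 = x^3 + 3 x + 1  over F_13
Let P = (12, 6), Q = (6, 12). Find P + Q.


P != Q, so use the chord formula.
s = (y2 - y1) / (x2 - x1) = (6) / (7) mod 13 = 12
x3 = s^2 - x1 - x2 mod 13 = 12^2 - 12 - 6 = 9
y3 = s (x1 - x3) - y1 mod 13 = 12 * (12 - 9) - 6 = 4

P + Q = (9, 4)


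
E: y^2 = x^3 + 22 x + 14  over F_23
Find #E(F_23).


For each x in F_23, count y with y^2 = x^3 + 22 x + 14 mod 23:
  x = 8: RHS = 12, y in [9, 14]  -> 2 point(s)
  x = 11: RHS = 0, y in [0]  -> 1 point(s)
  x = 13: RHS = 13, y in [6, 17]  -> 2 point(s)
  x = 15: RHS = 16, y in [4, 19]  -> 2 point(s)
  x = 16: RHS = 0, y in [0]  -> 1 point(s)
  x = 18: RHS = 9, y in [3, 20]  -> 2 point(s)
  x = 19: RHS = 0, y in [0]  -> 1 point(s)
  x = 20: RHS = 13, y in [6, 17]  -> 2 point(s)
  x = 21: RHS = 8, y in [10, 13]  -> 2 point(s)
Affine points: 15. Add the point at infinity: total = 16.

#E(F_23) = 16


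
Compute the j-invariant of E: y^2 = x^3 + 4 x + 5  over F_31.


Delta = -16(4 a^3 + 27 b^2) mod 31 = 15
-1728 * (4 a)^3 = -1728 * (4*4)^3 mod 31 = 1
j = 1 * 15^(-1) mod 31 = 29

j = 29 (mod 31)


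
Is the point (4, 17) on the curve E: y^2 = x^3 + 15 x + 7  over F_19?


Check whether y^2 = x^3 + 15 x + 7 (mod 19) for (x, y) = (4, 17).
LHS: y^2 = 17^2 mod 19 = 4
RHS: x^3 + 15 x + 7 = 4^3 + 15*4 + 7 mod 19 = 17
LHS != RHS

No, not on the curve


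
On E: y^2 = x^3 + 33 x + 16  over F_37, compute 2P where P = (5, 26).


Doubling: s = (3 x1^2 + a) / (2 y1)
s = (3*5^2 + 33) / (2*26) mod 37 = 22
x3 = s^2 - 2 x1 mod 37 = 22^2 - 2*5 = 30
y3 = s (x1 - x3) - y1 mod 37 = 22 * (5 - 30) - 26 = 16

2P = (30, 16)


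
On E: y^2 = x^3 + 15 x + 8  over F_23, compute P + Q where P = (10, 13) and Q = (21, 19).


P != Q, so use the chord formula.
s = (y2 - y1) / (x2 - x1) = (6) / (11) mod 23 = 11
x3 = s^2 - x1 - x2 mod 23 = 11^2 - 10 - 21 = 21
y3 = s (x1 - x3) - y1 mod 23 = 11 * (10 - 21) - 13 = 4

P + Q = (21, 4)


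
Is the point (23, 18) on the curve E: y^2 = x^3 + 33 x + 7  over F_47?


Check whether y^2 = x^3 + 33 x + 7 (mod 47) for (x, y) = (23, 18).
LHS: y^2 = 18^2 mod 47 = 42
RHS: x^3 + 33 x + 7 = 23^3 + 33*23 + 7 mod 47 = 8
LHS != RHS

No, not on the curve


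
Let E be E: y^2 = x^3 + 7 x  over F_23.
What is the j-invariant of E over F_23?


Delta = -16(4 a^3 + 27 b^2) mod 23 = 13
-1728 * (4 a)^3 = -1728 * (4*7)^3 mod 23 = 16
j = 16 * 13^(-1) mod 23 = 3

j = 3 (mod 23)


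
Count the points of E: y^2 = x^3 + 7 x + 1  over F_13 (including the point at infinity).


For each x in F_13, count y with y^2 = x^3 + 7 x + 1 mod 13:
  x = 0: RHS = 1, y in [1, 12]  -> 2 point(s)
  x = 1: RHS = 9, y in [3, 10]  -> 2 point(s)
  x = 2: RHS = 10, y in [6, 7]  -> 2 point(s)
  x = 3: RHS = 10, y in [6, 7]  -> 2 point(s)
  x = 6: RHS = 12, y in [5, 8]  -> 2 point(s)
  x = 7: RHS = 3, y in [4, 9]  -> 2 point(s)
  x = 8: RHS = 10, y in [6, 7]  -> 2 point(s)
  x = 9: RHS = 0, y in [0]  -> 1 point(s)
Affine points: 15. Add the point at infinity: total = 16.

#E(F_13) = 16


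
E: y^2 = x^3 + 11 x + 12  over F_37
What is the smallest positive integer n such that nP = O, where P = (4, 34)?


Compute successive multiples of P until we hit O:
  1P = (4, 34)
  2P = (26, 22)
  3P = (18, 14)
  4P = (11, 13)
  5P = (31, 10)
  6P = (27, 7)
  7P = (5, 9)
  8P = (24, 22)
  ... (continuing to 18P)
  18P = O

ord(P) = 18


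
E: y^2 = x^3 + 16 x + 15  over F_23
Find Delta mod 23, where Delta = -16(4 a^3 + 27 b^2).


4 a^3 + 27 b^2 = 4*16^3 + 27*15^2 = 16384 + 6075 = 22459
Delta = -16 * (22459) = -359344
Delta mod 23 = 8

Delta = 8 (mod 23)


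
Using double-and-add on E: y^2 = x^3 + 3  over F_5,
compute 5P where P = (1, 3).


k = 5 = 101_2 (binary, LSB first: 101)
Double-and-add from P = (1, 3):
  bit 0 = 1: acc = O + (1, 3) = (1, 3)
  bit 1 = 0: acc unchanged = (1, 3)
  bit 2 = 1: acc = (1, 3) + (2, 1) = (1, 2)

5P = (1, 2)


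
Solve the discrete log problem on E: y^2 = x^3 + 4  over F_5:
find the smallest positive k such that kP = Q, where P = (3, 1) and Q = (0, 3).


Enumerate multiples of P until we hit Q = (0, 3):
  1P = (3, 1)
  2P = (0, 2)
  3P = (1, 0)
  4P = (0, 3)
Match found at i = 4.

k = 4


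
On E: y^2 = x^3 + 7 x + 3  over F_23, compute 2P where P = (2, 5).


Doubling: s = (3 x1^2 + a) / (2 y1)
s = (3*2^2 + 7) / (2*5) mod 23 = 18
x3 = s^2 - 2 x1 mod 23 = 18^2 - 2*2 = 21
y3 = s (x1 - x3) - y1 mod 23 = 18 * (2 - 21) - 5 = 21

2P = (21, 21)


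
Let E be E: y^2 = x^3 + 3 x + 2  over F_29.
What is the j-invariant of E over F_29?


Delta = -16(4 a^3 + 27 b^2) mod 29 = 24
-1728 * (4 a)^3 = -1728 * (4*3)^3 mod 29 = 1
j = 1 * 24^(-1) mod 29 = 23

j = 23 (mod 29)


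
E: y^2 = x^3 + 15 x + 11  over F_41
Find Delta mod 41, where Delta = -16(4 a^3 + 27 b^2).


4 a^3 + 27 b^2 = 4*15^3 + 27*11^2 = 13500 + 3267 = 16767
Delta = -16 * (16767) = -268272
Delta mod 41 = 32

Delta = 32 (mod 41)


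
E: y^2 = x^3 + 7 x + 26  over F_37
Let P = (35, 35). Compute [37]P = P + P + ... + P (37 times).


k = 37 = 100101_2 (binary, LSB first: 101001)
Double-and-add from P = (35, 35):
  bit 0 = 1: acc = O + (35, 35) = (35, 35)
  bit 1 = 0: acc unchanged = (35, 35)
  bit 2 = 1: acc = (35, 35) + (4, 28) = (23, 25)
  bit 3 = 0: acc unchanged = (23, 25)
  bit 4 = 0: acc unchanged = (23, 25)
  bit 5 = 1: acc = (23, 25) + (7, 14) = (16, 33)

37P = (16, 33)


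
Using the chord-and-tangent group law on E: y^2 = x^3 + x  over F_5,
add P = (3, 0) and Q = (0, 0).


P != Q, so use the chord formula.
s = (y2 - y1) / (x2 - x1) = (0) / (2) mod 5 = 0
x3 = s^2 - x1 - x2 mod 5 = 0^2 - 3 - 0 = 2
y3 = s (x1 - x3) - y1 mod 5 = 0 * (3 - 2) - 0 = 0

P + Q = (2, 0)


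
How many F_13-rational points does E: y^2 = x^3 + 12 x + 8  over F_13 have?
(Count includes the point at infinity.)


For each x in F_13, count y with y^2 = x^3 + 12 x + 8 mod 13:
  x = 2: RHS = 1, y in [1, 12]  -> 2 point(s)
  x = 4: RHS = 3, y in [4, 9]  -> 2 point(s)
  x = 6: RHS = 10, y in [6, 7]  -> 2 point(s)
  x = 9: RHS = 0, y in [0]  -> 1 point(s)
  x = 10: RHS = 10, y in [6, 7]  -> 2 point(s)
Affine points: 9. Add the point at infinity: total = 10.

#E(F_13) = 10


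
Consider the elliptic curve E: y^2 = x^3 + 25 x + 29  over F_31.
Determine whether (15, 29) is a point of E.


Check whether y^2 = x^3 + 25 x + 29 (mod 31) for (x, y) = (15, 29).
LHS: y^2 = 29^2 mod 31 = 4
RHS: x^3 + 25 x + 29 = 15^3 + 25*15 + 29 mod 31 = 28
LHS != RHS

No, not on the curve


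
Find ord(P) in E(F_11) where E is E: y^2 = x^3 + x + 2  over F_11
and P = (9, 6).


Compute successive multiples of P until we hit O:
  1P = (9, 6)
  2P = (8, 7)
  3P = (6, 2)
  4P = (10, 0)
  5P = (6, 9)
  6P = (8, 4)
  7P = (9, 5)
  8P = O

ord(P) = 8


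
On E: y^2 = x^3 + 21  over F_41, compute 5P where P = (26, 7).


k = 5 = 101_2 (binary, LSB first: 101)
Double-and-add from P = (26, 7):
  bit 0 = 1: acc = O + (26, 7) = (26, 7)
  bit 1 = 0: acc unchanged = (26, 7)
  bit 2 = 1: acc = (26, 7) + (18, 20) = (40, 26)

5P = (40, 26)


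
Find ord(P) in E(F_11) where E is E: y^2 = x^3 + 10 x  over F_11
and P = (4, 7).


Compute successive multiples of P until we hit O:
  1P = (4, 7)
  2P = (4, 4)
  3P = O

ord(P) = 3


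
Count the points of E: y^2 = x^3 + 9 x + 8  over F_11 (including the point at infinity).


For each x in F_11, count y with y^2 = x^3 + 9 x + 8 mod 11:
  x = 2: RHS = 1, y in [1, 10]  -> 2 point(s)
  x = 4: RHS = 9, y in [3, 8]  -> 2 point(s)
  x = 6: RHS = 3, y in [5, 6]  -> 2 point(s)
  x = 8: RHS = 9, y in [3, 8]  -> 2 point(s)
  x = 9: RHS = 4, y in [2, 9]  -> 2 point(s)
  x = 10: RHS = 9, y in [3, 8]  -> 2 point(s)
Affine points: 12. Add the point at infinity: total = 13.

#E(F_11) = 13


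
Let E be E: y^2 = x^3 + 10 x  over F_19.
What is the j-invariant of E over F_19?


Delta = -16(4 a^3 + 27 b^2) mod 19 = 11
-1728 * (4 a)^3 = -1728 * (4*10)^3 mod 19 = 8
j = 8 * 11^(-1) mod 19 = 18

j = 18 (mod 19)


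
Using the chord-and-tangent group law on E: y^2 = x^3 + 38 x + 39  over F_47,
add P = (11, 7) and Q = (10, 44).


P != Q, so use the chord formula.
s = (y2 - y1) / (x2 - x1) = (37) / (46) mod 47 = 10
x3 = s^2 - x1 - x2 mod 47 = 10^2 - 11 - 10 = 32
y3 = s (x1 - x3) - y1 mod 47 = 10 * (11 - 32) - 7 = 18

P + Q = (32, 18)


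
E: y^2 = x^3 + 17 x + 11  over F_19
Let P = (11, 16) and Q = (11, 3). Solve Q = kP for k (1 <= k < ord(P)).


Enumerate multiples of P until we hit Q = (11, 3):
  1P = (11, 16)
  2P = (16, 3)
  3P = (17, 11)
  4P = (7, 6)
  5P = (12, 10)
  6P = (13, 15)
  7P = (0, 7)
  8P = (6, 14)
  9P = (9, 0)
  10P = (6, 5)
  11P = (0, 12)
  12P = (13, 4)
  13P = (12, 9)
  14P = (7, 13)
  15P = (17, 8)
  16P = (16, 16)
  17P = (11, 3)
Match found at i = 17.

k = 17


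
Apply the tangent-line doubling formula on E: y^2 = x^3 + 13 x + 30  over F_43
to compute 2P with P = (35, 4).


Doubling: s = (3 x1^2 + a) / (2 y1)
s = (3*35^2 + 13) / (2*4) mod 43 = 31
x3 = s^2 - 2 x1 mod 43 = 31^2 - 2*35 = 31
y3 = s (x1 - x3) - y1 mod 43 = 31 * (35 - 31) - 4 = 34

2P = (31, 34)


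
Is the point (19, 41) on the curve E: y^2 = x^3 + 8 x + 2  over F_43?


Check whether y^2 = x^3 + 8 x + 2 (mod 43) for (x, y) = (19, 41).
LHS: y^2 = 41^2 mod 43 = 4
RHS: x^3 + 8 x + 2 = 19^3 + 8*19 + 2 mod 43 = 4
LHS = RHS

Yes, on the curve


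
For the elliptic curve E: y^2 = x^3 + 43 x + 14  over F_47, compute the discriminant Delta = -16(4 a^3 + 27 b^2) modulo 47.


4 a^3 + 27 b^2 = 4*43^3 + 27*14^2 = 318028 + 5292 = 323320
Delta = -16 * (323320) = -5173120
Delta mod 47 = 29

Delta = 29 (mod 47)


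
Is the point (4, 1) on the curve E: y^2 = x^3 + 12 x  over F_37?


Check whether y^2 = x^3 + 12 x + 0 (mod 37) for (x, y) = (4, 1).
LHS: y^2 = 1^2 mod 37 = 1
RHS: x^3 + 12 x + 0 = 4^3 + 12*4 + 0 mod 37 = 1
LHS = RHS

Yes, on the curve


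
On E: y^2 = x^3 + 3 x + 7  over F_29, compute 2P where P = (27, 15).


k = 2 = 10_2 (binary, LSB first: 01)
Double-and-add from P = (27, 15):
  bit 0 = 0: acc unchanged = O
  bit 1 = 1: acc = O + (26, 0) = (26, 0)

2P = (26, 0)


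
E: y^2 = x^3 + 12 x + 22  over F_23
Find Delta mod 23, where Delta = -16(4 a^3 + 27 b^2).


4 a^3 + 27 b^2 = 4*12^3 + 27*22^2 = 6912 + 13068 = 19980
Delta = -16 * (19980) = -319680
Delta mod 23 = 20

Delta = 20 (mod 23)


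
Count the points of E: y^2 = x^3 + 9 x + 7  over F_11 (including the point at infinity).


For each x in F_11, count y with y^2 = x^3 + 9 x + 7 mod 11:
  x = 2: RHS = 0, y in [0]  -> 1 point(s)
  x = 5: RHS = 1, y in [1, 10]  -> 2 point(s)
  x = 9: RHS = 3, y in [5, 6]  -> 2 point(s)
Affine points: 5. Add the point at infinity: total = 6.

#E(F_11) = 6


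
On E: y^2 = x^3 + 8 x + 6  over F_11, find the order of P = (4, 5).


Compute successive multiples of P until we hit O:
  1P = (4, 5)
  2P = (4, 6)
  3P = O

ord(P) = 3


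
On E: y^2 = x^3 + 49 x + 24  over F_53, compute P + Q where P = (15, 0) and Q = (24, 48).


P != Q, so use the chord formula.
s = (y2 - y1) / (x2 - x1) = (48) / (9) mod 53 = 23
x3 = s^2 - x1 - x2 mod 53 = 23^2 - 15 - 24 = 13
y3 = s (x1 - x3) - y1 mod 53 = 23 * (15 - 13) - 0 = 46

P + Q = (13, 46)


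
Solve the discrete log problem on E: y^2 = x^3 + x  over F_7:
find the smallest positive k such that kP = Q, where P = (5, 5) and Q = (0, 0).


Enumerate multiples of P until we hit Q = (0, 0):
  1P = (5, 5)
  2P = (1, 3)
  3P = (3, 3)
  4P = (0, 0)
Match found at i = 4.

k = 4


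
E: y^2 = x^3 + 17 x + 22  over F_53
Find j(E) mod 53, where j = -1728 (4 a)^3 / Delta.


Delta = -16(4 a^3 + 27 b^2) mod 53 = 14
-1728 * (4 a)^3 = -1728 * (4*17)^3 mod 53 = 14
j = 14 * 14^(-1) mod 53 = 1

j = 1 (mod 53)
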